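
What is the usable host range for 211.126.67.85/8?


Network: 211.0.0.0
Broadcast: 211.255.255.255
First usable = network + 1
Last usable = broadcast - 1
Range: 211.0.0.1 to 211.255.255.254


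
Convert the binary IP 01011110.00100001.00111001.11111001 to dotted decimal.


01011110 = 94
00100001 = 33
00111001 = 57
11111001 = 249
IP: 94.33.57.249


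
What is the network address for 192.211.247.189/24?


IP:   11000000.11010011.11110111.10111101
Mask: 11111111.11111111.11111111.00000000
AND operation:
Net:  11000000.11010011.11110111.00000000
Network: 192.211.247.0/24


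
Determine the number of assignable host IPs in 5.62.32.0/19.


Host bits = 32 - 19 = 13
Total addresses = 2^13 = 8192
Usable = total - 2 (network and broadcast)
Usable hosts: 8190


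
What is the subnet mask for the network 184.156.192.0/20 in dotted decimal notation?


/20 means 20 network bits, 12 host bits
Binary: 11111111111111111111000000000000
Mask: 255.255.240.0


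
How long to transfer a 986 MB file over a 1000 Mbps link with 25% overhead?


Effective throughput = 1000 * (1 - 25/100) = 750 Mbps
File size in Mb = 986 * 8 = 7888 Mb
Time = 7888 / 750
Time = 10.5173 seconds


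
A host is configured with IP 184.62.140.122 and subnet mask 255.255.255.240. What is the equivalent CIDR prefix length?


Binary: 11111111.11111111.11111111.11110000
Count leading 1s
Prefix: /28


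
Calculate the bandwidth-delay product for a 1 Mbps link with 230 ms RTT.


BDP = bandwidth * RTT
= 1 Mbps * 230 ms
= 1 * 1e6 * 230 / 1000 bits
= 230000 bits
= 28750 bytes
= 28.0762 KB
BDP = 230000 bits (28750 bytes)


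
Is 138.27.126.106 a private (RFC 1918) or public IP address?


RFC 1918 private ranges:
  10.0.0.0/8 (10.0.0.0 - 10.255.255.255)
  172.16.0.0/12 (172.16.0.0 - 172.31.255.255)
  192.168.0.0/16 (192.168.0.0 - 192.168.255.255)
Public (not in any RFC 1918 range)


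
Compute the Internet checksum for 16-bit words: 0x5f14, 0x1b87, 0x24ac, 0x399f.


Sum all words (with carry folding):
+ 0x5f14 = 0x5f14
+ 0x1b87 = 0x7a9b
+ 0x24ac = 0x9f47
+ 0x399f = 0xd8e6
One's complement: ~0xd8e6
Checksum = 0x2719


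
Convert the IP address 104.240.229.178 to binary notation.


104 = 01101000
240 = 11110000
229 = 11100101
178 = 10110010
Binary: 01101000.11110000.11100101.10110010


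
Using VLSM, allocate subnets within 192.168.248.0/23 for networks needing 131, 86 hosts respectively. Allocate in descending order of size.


131 hosts -> /24 (254 usable): 192.168.248.0/24
86 hosts -> /25 (126 usable): 192.168.249.0/25
Allocation: 192.168.248.0/24 (131 hosts, 254 usable); 192.168.249.0/25 (86 hosts, 126 usable)


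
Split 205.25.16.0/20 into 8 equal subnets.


New prefix = 20 + 3 = 23
Each subnet has 512 addresses
  205.25.16.0/23
  205.25.18.0/23
  205.25.20.0/23
  205.25.22.0/23
  205.25.24.0/23
  205.25.26.0/23
  205.25.28.0/23
  205.25.30.0/23
Subnets: 205.25.16.0/23, 205.25.18.0/23, 205.25.20.0/23, 205.25.22.0/23, 205.25.24.0/23, 205.25.26.0/23, 205.25.28.0/23, 205.25.30.0/23


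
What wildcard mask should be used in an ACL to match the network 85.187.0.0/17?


Subnet mask: 255.255.128.0
Wildcard = 255.255.255.255 - subnet mask
255 - 255 = 0
255 - 255 = 0
255 - 128 = 127
255 - 0 = 255
Wildcard: 0.0.127.255


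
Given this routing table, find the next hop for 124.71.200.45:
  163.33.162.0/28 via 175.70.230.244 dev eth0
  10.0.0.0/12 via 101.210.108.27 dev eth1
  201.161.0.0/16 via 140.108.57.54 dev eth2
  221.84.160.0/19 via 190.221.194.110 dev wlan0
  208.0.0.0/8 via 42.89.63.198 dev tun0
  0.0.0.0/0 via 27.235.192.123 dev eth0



Longest prefix match for 124.71.200.45:
  /28 163.33.162.0: no
  /12 10.0.0.0: no
  /16 201.161.0.0: no
  /19 221.84.160.0: no
  /8 208.0.0.0: no
  /0 0.0.0.0: MATCH
Selected: next-hop 27.235.192.123 via eth0 (matched /0)


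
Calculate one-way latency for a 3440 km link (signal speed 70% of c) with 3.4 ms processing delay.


Speed = 0.7 * 3e5 km/s = 210000 km/s
Propagation delay = 3440 / 210000 = 0.0164 s = 16.381 ms
Processing delay = 3.4 ms
Total one-way latency = 19.781 ms


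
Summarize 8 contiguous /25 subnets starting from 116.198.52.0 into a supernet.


Original prefix: /25
Number of subnets: 8 = 2^3
New prefix = 25 - 3 = 22
Supernet: 116.198.52.0/22


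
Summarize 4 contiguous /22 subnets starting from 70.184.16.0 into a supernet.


Original prefix: /22
Number of subnets: 4 = 2^2
New prefix = 22 - 2 = 20
Supernet: 70.184.16.0/20


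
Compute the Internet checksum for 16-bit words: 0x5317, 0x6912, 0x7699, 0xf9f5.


Sum all words (with carry folding):
+ 0x5317 = 0x5317
+ 0x6912 = 0xbc29
+ 0x7699 = 0x32c3
+ 0xf9f5 = 0x2cb9
One's complement: ~0x2cb9
Checksum = 0xd346


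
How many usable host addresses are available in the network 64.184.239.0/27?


Host bits = 32 - 27 = 5
Total addresses = 2^5 = 32
Usable = total - 2 (network and broadcast)
Usable hosts: 30


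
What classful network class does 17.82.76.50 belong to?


First octet: 17
Binary: 00010001
0xxxxxxx -> Class A (1-126)
Class A, default mask 255.0.0.0 (/8)


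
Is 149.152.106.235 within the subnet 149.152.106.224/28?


Subnet network: 149.152.106.224
Test IP AND mask: 149.152.106.224
Yes, 149.152.106.235 is in 149.152.106.224/28


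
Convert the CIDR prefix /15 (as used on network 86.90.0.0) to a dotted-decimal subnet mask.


/15 means 15 network bits, 17 host bits
Binary: 11111111111111100000000000000000
Mask: 255.254.0.0


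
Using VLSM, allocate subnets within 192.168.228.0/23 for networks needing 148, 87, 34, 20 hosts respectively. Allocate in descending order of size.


148 hosts -> /24 (254 usable): 192.168.228.0/24
87 hosts -> /25 (126 usable): 192.168.229.0/25
34 hosts -> /26 (62 usable): 192.168.229.128/26
20 hosts -> /27 (30 usable): 192.168.229.192/27
Allocation: 192.168.228.0/24 (148 hosts, 254 usable); 192.168.229.0/25 (87 hosts, 126 usable); 192.168.229.128/26 (34 hosts, 62 usable); 192.168.229.192/27 (20 hosts, 30 usable)


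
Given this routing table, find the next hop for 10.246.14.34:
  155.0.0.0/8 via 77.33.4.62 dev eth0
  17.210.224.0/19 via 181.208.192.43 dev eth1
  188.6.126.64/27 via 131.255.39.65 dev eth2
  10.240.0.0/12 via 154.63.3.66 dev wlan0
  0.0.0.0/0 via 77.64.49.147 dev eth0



Longest prefix match for 10.246.14.34:
  /8 155.0.0.0: no
  /19 17.210.224.0: no
  /27 188.6.126.64: no
  /12 10.240.0.0: MATCH
  /0 0.0.0.0: MATCH
Selected: next-hop 154.63.3.66 via wlan0 (matched /12)


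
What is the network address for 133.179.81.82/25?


IP:   10000101.10110011.01010001.01010010
Mask: 11111111.11111111.11111111.10000000
AND operation:
Net:  10000101.10110011.01010001.00000000
Network: 133.179.81.0/25


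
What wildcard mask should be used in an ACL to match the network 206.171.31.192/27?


Subnet mask: 255.255.255.224
Wildcard = 255.255.255.255 - subnet mask
255 - 255 = 0
255 - 255 = 0
255 - 255 = 0
255 - 224 = 31
Wildcard: 0.0.0.31


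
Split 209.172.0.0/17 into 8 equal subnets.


New prefix = 17 + 3 = 20
Each subnet has 4096 addresses
  209.172.0.0/20
  209.172.16.0/20
  209.172.32.0/20
  209.172.48.0/20
  209.172.64.0/20
  209.172.80.0/20
  209.172.96.0/20
  209.172.112.0/20
Subnets: 209.172.0.0/20, 209.172.16.0/20, 209.172.32.0/20, 209.172.48.0/20, 209.172.64.0/20, 209.172.80.0/20, 209.172.96.0/20, 209.172.112.0/20


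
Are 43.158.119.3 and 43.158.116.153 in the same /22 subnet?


Mask: 255.255.252.0
43.158.119.3 AND mask = 43.158.116.0
43.158.116.153 AND mask = 43.158.116.0
Yes, same subnet (43.158.116.0)


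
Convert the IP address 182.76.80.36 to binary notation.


182 = 10110110
76 = 01001100
80 = 01010000
36 = 00100100
Binary: 10110110.01001100.01010000.00100100


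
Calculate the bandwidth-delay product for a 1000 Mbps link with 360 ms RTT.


BDP = bandwidth * RTT
= 1000 Mbps * 360 ms
= 1000 * 1e6 * 360 / 1000 bits
= 360000000 bits
= 45000000 bytes
= 43945.3125 KB
BDP = 360000000 bits (45000000 bytes)


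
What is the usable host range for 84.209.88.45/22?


Network: 84.209.88.0
Broadcast: 84.209.91.255
First usable = network + 1
Last usable = broadcast - 1
Range: 84.209.88.1 to 84.209.91.254


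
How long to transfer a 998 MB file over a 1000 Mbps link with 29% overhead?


Effective throughput = 1000 * (1 - 29/100) = 710 Mbps
File size in Mb = 998 * 8 = 7984 Mb
Time = 7984 / 710
Time = 11.2451 seconds


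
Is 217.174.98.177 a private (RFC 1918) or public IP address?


RFC 1918 private ranges:
  10.0.0.0/8 (10.0.0.0 - 10.255.255.255)
  172.16.0.0/12 (172.16.0.0 - 172.31.255.255)
  192.168.0.0/16 (192.168.0.0 - 192.168.255.255)
Public (not in any RFC 1918 range)


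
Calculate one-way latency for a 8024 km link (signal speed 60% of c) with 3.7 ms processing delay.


Speed = 0.6 * 3e5 km/s = 180000 km/s
Propagation delay = 8024 / 180000 = 0.0446 s = 44.5778 ms
Processing delay = 3.7 ms
Total one-way latency = 48.2778 ms


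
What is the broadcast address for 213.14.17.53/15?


Network: 213.14.0.0/15
Host bits = 17
Set all host bits to 1:
Broadcast: 213.15.255.255


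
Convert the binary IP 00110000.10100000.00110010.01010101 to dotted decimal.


00110000 = 48
10100000 = 160
00110010 = 50
01010101 = 85
IP: 48.160.50.85


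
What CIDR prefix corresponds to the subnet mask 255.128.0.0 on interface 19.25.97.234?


Binary: 11111111.10000000.00000000.00000000
Count leading 1s
Prefix: /9


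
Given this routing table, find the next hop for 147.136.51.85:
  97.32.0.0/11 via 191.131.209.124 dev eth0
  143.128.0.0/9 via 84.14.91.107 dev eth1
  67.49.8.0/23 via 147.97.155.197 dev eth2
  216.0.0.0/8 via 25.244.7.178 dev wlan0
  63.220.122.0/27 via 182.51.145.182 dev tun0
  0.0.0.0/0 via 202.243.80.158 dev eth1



Longest prefix match for 147.136.51.85:
  /11 97.32.0.0: no
  /9 143.128.0.0: no
  /23 67.49.8.0: no
  /8 216.0.0.0: no
  /27 63.220.122.0: no
  /0 0.0.0.0: MATCH
Selected: next-hop 202.243.80.158 via eth1 (matched /0)


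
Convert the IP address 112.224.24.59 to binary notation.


112 = 01110000
224 = 11100000
24 = 00011000
59 = 00111011
Binary: 01110000.11100000.00011000.00111011


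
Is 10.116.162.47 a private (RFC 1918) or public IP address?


RFC 1918 private ranges:
  10.0.0.0/8 (10.0.0.0 - 10.255.255.255)
  172.16.0.0/12 (172.16.0.0 - 172.31.255.255)
  192.168.0.0/16 (192.168.0.0 - 192.168.255.255)
Private (in 10.0.0.0/8)


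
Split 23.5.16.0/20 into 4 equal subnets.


New prefix = 20 + 2 = 22
Each subnet has 1024 addresses
  23.5.16.0/22
  23.5.20.0/22
  23.5.24.0/22
  23.5.28.0/22
Subnets: 23.5.16.0/22, 23.5.20.0/22, 23.5.24.0/22, 23.5.28.0/22


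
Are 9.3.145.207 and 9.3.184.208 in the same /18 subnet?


Mask: 255.255.192.0
9.3.145.207 AND mask = 9.3.128.0
9.3.184.208 AND mask = 9.3.128.0
Yes, same subnet (9.3.128.0)


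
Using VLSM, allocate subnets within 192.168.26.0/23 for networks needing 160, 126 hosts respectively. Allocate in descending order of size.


160 hosts -> /24 (254 usable): 192.168.26.0/24
126 hosts -> /25 (126 usable): 192.168.27.0/25
Allocation: 192.168.26.0/24 (160 hosts, 254 usable); 192.168.27.0/25 (126 hosts, 126 usable)


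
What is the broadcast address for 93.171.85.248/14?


Network: 93.168.0.0/14
Host bits = 18
Set all host bits to 1:
Broadcast: 93.171.255.255


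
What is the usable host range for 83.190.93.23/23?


Network: 83.190.92.0
Broadcast: 83.190.93.255
First usable = network + 1
Last usable = broadcast - 1
Range: 83.190.92.1 to 83.190.93.254


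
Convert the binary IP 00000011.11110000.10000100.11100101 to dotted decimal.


00000011 = 3
11110000 = 240
10000100 = 132
11100101 = 229
IP: 3.240.132.229


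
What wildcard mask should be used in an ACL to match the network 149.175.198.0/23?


Subnet mask: 255.255.254.0
Wildcard = 255.255.255.255 - subnet mask
255 - 255 = 0
255 - 255 = 0
255 - 254 = 1
255 - 0 = 255
Wildcard: 0.0.1.255


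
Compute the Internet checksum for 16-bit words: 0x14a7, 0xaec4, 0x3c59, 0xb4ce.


Sum all words (with carry folding):
+ 0x14a7 = 0x14a7
+ 0xaec4 = 0xc36b
+ 0x3c59 = 0xffc4
+ 0xb4ce = 0xb493
One's complement: ~0xb493
Checksum = 0x4b6c


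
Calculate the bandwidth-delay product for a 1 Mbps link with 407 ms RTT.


BDP = bandwidth * RTT
= 1 Mbps * 407 ms
= 1 * 1e6 * 407 / 1000 bits
= 407000 bits
= 50875 bytes
= 49.6826 KB
BDP = 407000 bits (50875 bytes)


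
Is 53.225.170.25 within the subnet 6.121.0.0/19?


Subnet network: 6.121.0.0
Test IP AND mask: 53.225.160.0
No, 53.225.170.25 is not in 6.121.0.0/19


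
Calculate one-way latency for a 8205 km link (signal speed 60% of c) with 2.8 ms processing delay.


Speed = 0.6 * 3e5 km/s = 180000 km/s
Propagation delay = 8205 / 180000 = 0.0456 s = 45.5833 ms
Processing delay = 2.8 ms
Total one-way latency = 48.3833 ms


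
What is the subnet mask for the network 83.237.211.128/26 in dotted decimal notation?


/26 means 26 network bits, 6 host bits
Binary: 11111111111111111111111111000000
Mask: 255.255.255.192


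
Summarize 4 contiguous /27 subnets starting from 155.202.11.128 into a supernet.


Original prefix: /27
Number of subnets: 4 = 2^2
New prefix = 27 - 2 = 25
Supernet: 155.202.11.128/25


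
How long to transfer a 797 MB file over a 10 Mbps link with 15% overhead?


Effective throughput = 10 * (1 - 15/100) = 8.5 Mbps
File size in Mb = 797 * 8 = 6376 Mb
Time = 6376 / 8.5
Time = 750.1176 seconds


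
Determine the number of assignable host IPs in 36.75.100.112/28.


Host bits = 32 - 28 = 4
Total addresses = 2^4 = 16
Usable = total - 2 (network and broadcast)
Usable hosts: 14


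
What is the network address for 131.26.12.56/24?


IP:   10000011.00011010.00001100.00111000
Mask: 11111111.11111111.11111111.00000000
AND operation:
Net:  10000011.00011010.00001100.00000000
Network: 131.26.12.0/24


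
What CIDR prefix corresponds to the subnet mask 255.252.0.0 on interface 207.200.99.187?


Binary: 11111111.11111100.00000000.00000000
Count leading 1s
Prefix: /14


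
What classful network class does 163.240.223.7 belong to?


First octet: 163
Binary: 10100011
10xxxxxx -> Class B (128-191)
Class B, default mask 255.255.0.0 (/16)


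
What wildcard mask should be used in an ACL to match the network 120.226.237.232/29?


Subnet mask: 255.255.255.248
Wildcard = 255.255.255.255 - subnet mask
255 - 255 = 0
255 - 255 = 0
255 - 255 = 0
255 - 248 = 7
Wildcard: 0.0.0.7


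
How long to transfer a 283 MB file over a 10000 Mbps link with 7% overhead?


Effective throughput = 10000 * (1 - 7/100) = 9300 Mbps
File size in Mb = 283 * 8 = 2264 Mb
Time = 2264 / 9300
Time = 0.2434 seconds


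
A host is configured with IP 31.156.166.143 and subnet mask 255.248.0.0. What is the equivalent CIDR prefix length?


Binary: 11111111.11111000.00000000.00000000
Count leading 1s
Prefix: /13


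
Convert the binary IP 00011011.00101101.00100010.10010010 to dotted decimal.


00011011 = 27
00101101 = 45
00100010 = 34
10010010 = 146
IP: 27.45.34.146


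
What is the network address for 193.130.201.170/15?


IP:   11000001.10000010.11001001.10101010
Mask: 11111111.11111110.00000000.00000000
AND operation:
Net:  11000001.10000010.00000000.00000000
Network: 193.130.0.0/15


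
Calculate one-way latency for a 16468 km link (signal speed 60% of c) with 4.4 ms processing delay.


Speed = 0.6 * 3e5 km/s = 180000 km/s
Propagation delay = 16468 / 180000 = 0.0915 s = 91.4889 ms
Processing delay = 4.4 ms
Total one-way latency = 95.8889 ms


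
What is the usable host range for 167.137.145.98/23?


Network: 167.137.144.0
Broadcast: 167.137.145.255
First usable = network + 1
Last usable = broadcast - 1
Range: 167.137.144.1 to 167.137.145.254


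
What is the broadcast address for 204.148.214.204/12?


Network: 204.144.0.0/12
Host bits = 20
Set all host bits to 1:
Broadcast: 204.159.255.255


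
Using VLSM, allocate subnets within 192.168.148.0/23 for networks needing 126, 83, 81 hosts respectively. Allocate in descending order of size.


126 hosts -> /25 (126 usable): 192.168.148.0/25
83 hosts -> /25 (126 usable): 192.168.148.128/25
81 hosts -> /25 (126 usable): 192.168.149.0/25
Allocation: 192.168.148.0/25 (126 hosts, 126 usable); 192.168.148.128/25 (83 hosts, 126 usable); 192.168.149.0/25 (81 hosts, 126 usable)


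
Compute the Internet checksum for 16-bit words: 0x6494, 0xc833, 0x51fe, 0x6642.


Sum all words (with carry folding):
+ 0x6494 = 0x6494
+ 0xc833 = 0x2cc8
+ 0x51fe = 0x7ec6
+ 0x6642 = 0xe508
One's complement: ~0xe508
Checksum = 0x1af7


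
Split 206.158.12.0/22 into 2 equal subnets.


New prefix = 22 + 1 = 23
Each subnet has 512 addresses
  206.158.12.0/23
  206.158.14.0/23
Subnets: 206.158.12.0/23, 206.158.14.0/23


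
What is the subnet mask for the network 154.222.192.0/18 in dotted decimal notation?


/18 means 18 network bits, 14 host bits
Binary: 11111111111111111100000000000000
Mask: 255.255.192.0


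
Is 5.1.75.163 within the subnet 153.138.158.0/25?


Subnet network: 153.138.158.0
Test IP AND mask: 5.1.75.128
No, 5.1.75.163 is not in 153.138.158.0/25


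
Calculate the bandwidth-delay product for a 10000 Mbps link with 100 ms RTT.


BDP = bandwidth * RTT
= 10000 Mbps * 100 ms
= 10000 * 1e6 * 100 / 1000 bits
= 1000000000 bits
= 125000000 bytes
= 122070.3125 KB
BDP = 1000000000 bits (125000000 bytes)


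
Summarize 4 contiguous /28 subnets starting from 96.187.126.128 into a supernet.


Original prefix: /28
Number of subnets: 4 = 2^2
New prefix = 28 - 2 = 26
Supernet: 96.187.126.128/26


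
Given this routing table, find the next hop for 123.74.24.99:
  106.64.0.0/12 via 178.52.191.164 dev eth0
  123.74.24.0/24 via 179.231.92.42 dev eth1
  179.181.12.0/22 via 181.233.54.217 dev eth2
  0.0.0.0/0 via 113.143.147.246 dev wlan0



Longest prefix match for 123.74.24.99:
  /12 106.64.0.0: no
  /24 123.74.24.0: MATCH
  /22 179.181.12.0: no
  /0 0.0.0.0: MATCH
Selected: next-hop 179.231.92.42 via eth1 (matched /24)


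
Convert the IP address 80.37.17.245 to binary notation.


80 = 01010000
37 = 00100101
17 = 00010001
245 = 11110101
Binary: 01010000.00100101.00010001.11110101


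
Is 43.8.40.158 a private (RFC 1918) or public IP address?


RFC 1918 private ranges:
  10.0.0.0/8 (10.0.0.0 - 10.255.255.255)
  172.16.0.0/12 (172.16.0.0 - 172.31.255.255)
  192.168.0.0/16 (192.168.0.0 - 192.168.255.255)
Public (not in any RFC 1918 range)


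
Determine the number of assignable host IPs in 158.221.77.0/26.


Host bits = 32 - 26 = 6
Total addresses = 2^6 = 64
Usable = total - 2 (network and broadcast)
Usable hosts: 62


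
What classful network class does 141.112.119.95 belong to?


First octet: 141
Binary: 10001101
10xxxxxx -> Class B (128-191)
Class B, default mask 255.255.0.0 (/16)


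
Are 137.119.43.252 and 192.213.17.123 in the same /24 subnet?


Mask: 255.255.255.0
137.119.43.252 AND mask = 137.119.43.0
192.213.17.123 AND mask = 192.213.17.0
No, different subnets (137.119.43.0 vs 192.213.17.0)


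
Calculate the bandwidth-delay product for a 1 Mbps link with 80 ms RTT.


BDP = bandwidth * RTT
= 1 Mbps * 80 ms
= 1 * 1e6 * 80 / 1000 bits
= 80000 bits
= 10000 bytes
= 9.7656 KB
BDP = 80000 bits (10000 bytes)


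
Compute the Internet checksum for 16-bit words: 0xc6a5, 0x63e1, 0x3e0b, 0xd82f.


Sum all words (with carry folding):
+ 0xc6a5 = 0xc6a5
+ 0x63e1 = 0x2a87
+ 0x3e0b = 0x6892
+ 0xd82f = 0x40c2
One's complement: ~0x40c2
Checksum = 0xbf3d


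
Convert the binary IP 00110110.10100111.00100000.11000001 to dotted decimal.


00110110 = 54
10100111 = 167
00100000 = 32
11000001 = 193
IP: 54.167.32.193


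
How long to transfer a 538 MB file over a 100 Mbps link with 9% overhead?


Effective throughput = 100 * (1 - 9/100) = 91 Mbps
File size in Mb = 538 * 8 = 4304 Mb
Time = 4304 / 91
Time = 47.2967 seconds


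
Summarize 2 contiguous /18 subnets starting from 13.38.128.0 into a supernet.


Original prefix: /18
Number of subnets: 2 = 2^1
New prefix = 18 - 1 = 17
Supernet: 13.38.128.0/17


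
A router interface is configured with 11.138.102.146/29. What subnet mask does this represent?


/29 means 29 network bits, 3 host bits
Binary: 11111111111111111111111111111000
Mask: 255.255.255.248


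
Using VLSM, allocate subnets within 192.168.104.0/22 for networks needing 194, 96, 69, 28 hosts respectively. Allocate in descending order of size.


194 hosts -> /24 (254 usable): 192.168.104.0/24
96 hosts -> /25 (126 usable): 192.168.105.0/25
69 hosts -> /25 (126 usable): 192.168.105.128/25
28 hosts -> /27 (30 usable): 192.168.106.0/27
Allocation: 192.168.104.0/24 (194 hosts, 254 usable); 192.168.105.0/25 (96 hosts, 126 usable); 192.168.105.128/25 (69 hosts, 126 usable); 192.168.106.0/27 (28 hosts, 30 usable)


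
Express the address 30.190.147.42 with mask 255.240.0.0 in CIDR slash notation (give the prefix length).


Binary: 11111111.11110000.00000000.00000000
Count leading 1s
Prefix: /12


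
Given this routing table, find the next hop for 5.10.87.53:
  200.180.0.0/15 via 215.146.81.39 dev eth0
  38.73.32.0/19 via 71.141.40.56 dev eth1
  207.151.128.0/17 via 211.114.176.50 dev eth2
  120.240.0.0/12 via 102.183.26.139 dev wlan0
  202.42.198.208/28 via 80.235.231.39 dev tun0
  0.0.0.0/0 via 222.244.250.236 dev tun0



Longest prefix match for 5.10.87.53:
  /15 200.180.0.0: no
  /19 38.73.32.0: no
  /17 207.151.128.0: no
  /12 120.240.0.0: no
  /28 202.42.198.208: no
  /0 0.0.0.0: MATCH
Selected: next-hop 222.244.250.236 via tun0 (matched /0)


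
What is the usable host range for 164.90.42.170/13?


Network: 164.88.0.0
Broadcast: 164.95.255.255
First usable = network + 1
Last usable = broadcast - 1
Range: 164.88.0.1 to 164.95.255.254


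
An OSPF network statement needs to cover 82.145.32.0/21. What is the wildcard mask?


Subnet mask: 255.255.248.0
Wildcard = 255.255.255.255 - subnet mask
255 - 255 = 0
255 - 255 = 0
255 - 248 = 7
255 - 0 = 255
Wildcard: 0.0.7.255


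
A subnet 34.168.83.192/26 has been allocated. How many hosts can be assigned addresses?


Host bits = 32 - 26 = 6
Total addresses = 2^6 = 64
Usable = total - 2 (network and broadcast)
Usable hosts: 62


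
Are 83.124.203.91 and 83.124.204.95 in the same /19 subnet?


Mask: 255.255.224.0
83.124.203.91 AND mask = 83.124.192.0
83.124.204.95 AND mask = 83.124.192.0
Yes, same subnet (83.124.192.0)


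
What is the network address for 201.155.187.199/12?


IP:   11001001.10011011.10111011.11000111
Mask: 11111111.11110000.00000000.00000000
AND operation:
Net:  11001001.10010000.00000000.00000000
Network: 201.144.0.0/12


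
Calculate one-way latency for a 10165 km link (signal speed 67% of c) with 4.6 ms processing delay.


Speed = 0.67 * 3e5 km/s = 201000 km/s
Propagation delay = 10165 / 201000 = 0.0506 s = 50.5721 ms
Processing delay = 4.6 ms
Total one-way latency = 55.1721 ms


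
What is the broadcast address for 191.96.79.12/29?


Network: 191.96.79.8/29
Host bits = 3
Set all host bits to 1:
Broadcast: 191.96.79.15


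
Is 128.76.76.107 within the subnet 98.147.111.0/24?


Subnet network: 98.147.111.0
Test IP AND mask: 128.76.76.0
No, 128.76.76.107 is not in 98.147.111.0/24


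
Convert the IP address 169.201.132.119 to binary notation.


169 = 10101001
201 = 11001001
132 = 10000100
119 = 01110111
Binary: 10101001.11001001.10000100.01110111


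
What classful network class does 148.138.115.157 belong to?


First octet: 148
Binary: 10010100
10xxxxxx -> Class B (128-191)
Class B, default mask 255.255.0.0 (/16)


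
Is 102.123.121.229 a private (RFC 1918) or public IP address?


RFC 1918 private ranges:
  10.0.0.0/8 (10.0.0.0 - 10.255.255.255)
  172.16.0.0/12 (172.16.0.0 - 172.31.255.255)
  192.168.0.0/16 (192.168.0.0 - 192.168.255.255)
Public (not in any RFC 1918 range)


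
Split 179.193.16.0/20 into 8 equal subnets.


New prefix = 20 + 3 = 23
Each subnet has 512 addresses
  179.193.16.0/23
  179.193.18.0/23
  179.193.20.0/23
  179.193.22.0/23
  179.193.24.0/23
  179.193.26.0/23
  179.193.28.0/23
  179.193.30.0/23
Subnets: 179.193.16.0/23, 179.193.18.0/23, 179.193.20.0/23, 179.193.22.0/23, 179.193.24.0/23, 179.193.26.0/23, 179.193.28.0/23, 179.193.30.0/23


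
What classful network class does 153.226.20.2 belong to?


First octet: 153
Binary: 10011001
10xxxxxx -> Class B (128-191)
Class B, default mask 255.255.0.0 (/16)


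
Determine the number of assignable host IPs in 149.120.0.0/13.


Host bits = 32 - 13 = 19
Total addresses = 2^19 = 524288
Usable = total - 2 (network and broadcast)
Usable hosts: 524286


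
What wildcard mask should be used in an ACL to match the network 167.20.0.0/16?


Subnet mask: 255.255.0.0
Wildcard = 255.255.255.255 - subnet mask
255 - 255 = 0
255 - 255 = 0
255 - 0 = 255
255 - 0 = 255
Wildcard: 0.0.255.255


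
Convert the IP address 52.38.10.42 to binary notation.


52 = 00110100
38 = 00100110
10 = 00001010
42 = 00101010
Binary: 00110100.00100110.00001010.00101010


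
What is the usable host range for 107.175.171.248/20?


Network: 107.175.160.0
Broadcast: 107.175.175.255
First usable = network + 1
Last usable = broadcast - 1
Range: 107.175.160.1 to 107.175.175.254


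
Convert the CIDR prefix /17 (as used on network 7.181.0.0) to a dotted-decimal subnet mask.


/17 means 17 network bits, 15 host bits
Binary: 11111111111111111000000000000000
Mask: 255.255.128.0


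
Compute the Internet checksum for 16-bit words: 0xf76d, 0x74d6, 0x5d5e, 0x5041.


Sum all words (with carry folding):
+ 0xf76d = 0xf76d
+ 0x74d6 = 0x6c44
+ 0x5d5e = 0xc9a2
+ 0x5041 = 0x19e4
One's complement: ~0x19e4
Checksum = 0xe61b


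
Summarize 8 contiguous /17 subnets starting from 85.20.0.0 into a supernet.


Original prefix: /17
Number of subnets: 8 = 2^3
New prefix = 17 - 3 = 14
Supernet: 85.20.0.0/14


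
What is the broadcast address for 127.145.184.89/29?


Network: 127.145.184.88/29
Host bits = 3
Set all host bits to 1:
Broadcast: 127.145.184.95


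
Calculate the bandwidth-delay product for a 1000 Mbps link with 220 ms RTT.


BDP = bandwidth * RTT
= 1000 Mbps * 220 ms
= 1000 * 1e6 * 220 / 1000 bits
= 220000000 bits
= 27500000 bytes
= 26855.4688 KB
BDP = 220000000 bits (27500000 bytes)


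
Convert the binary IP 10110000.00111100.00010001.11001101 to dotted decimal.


10110000 = 176
00111100 = 60
00010001 = 17
11001101 = 205
IP: 176.60.17.205


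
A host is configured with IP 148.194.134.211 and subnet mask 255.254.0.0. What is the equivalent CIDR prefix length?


Binary: 11111111.11111110.00000000.00000000
Count leading 1s
Prefix: /15


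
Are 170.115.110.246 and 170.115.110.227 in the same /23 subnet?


Mask: 255.255.254.0
170.115.110.246 AND mask = 170.115.110.0
170.115.110.227 AND mask = 170.115.110.0
Yes, same subnet (170.115.110.0)


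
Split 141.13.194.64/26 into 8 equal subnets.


New prefix = 26 + 3 = 29
Each subnet has 8 addresses
  141.13.194.64/29
  141.13.194.72/29
  141.13.194.80/29
  141.13.194.88/29
  141.13.194.96/29
  141.13.194.104/29
  141.13.194.112/29
  141.13.194.120/29
Subnets: 141.13.194.64/29, 141.13.194.72/29, 141.13.194.80/29, 141.13.194.88/29, 141.13.194.96/29, 141.13.194.104/29, 141.13.194.112/29, 141.13.194.120/29


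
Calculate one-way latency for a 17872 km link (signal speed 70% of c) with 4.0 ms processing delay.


Speed = 0.7 * 3e5 km/s = 210000 km/s
Propagation delay = 17872 / 210000 = 0.0851 s = 85.1048 ms
Processing delay = 4.0 ms
Total one-way latency = 89.1048 ms


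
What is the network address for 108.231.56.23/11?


IP:   01101100.11100111.00111000.00010111
Mask: 11111111.11100000.00000000.00000000
AND operation:
Net:  01101100.11100000.00000000.00000000
Network: 108.224.0.0/11


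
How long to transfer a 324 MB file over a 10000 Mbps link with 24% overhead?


Effective throughput = 10000 * (1 - 24/100) = 7600 Mbps
File size in Mb = 324 * 8 = 2592 Mb
Time = 2592 / 7600
Time = 0.3411 seconds


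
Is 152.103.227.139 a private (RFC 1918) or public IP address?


RFC 1918 private ranges:
  10.0.0.0/8 (10.0.0.0 - 10.255.255.255)
  172.16.0.0/12 (172.16.0.0 - 172.31.255.255)
  192.168.0.0/16 (192.168.0.0 - 192.168.255.255)
Public (not in any RFC 1918 range)


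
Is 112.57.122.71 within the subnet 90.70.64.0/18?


Subnet network: 90.70.64.0
Test IP AND mask: 112.57.64.0
No, 112.57.122.71 is not in 90.70.64.0/18


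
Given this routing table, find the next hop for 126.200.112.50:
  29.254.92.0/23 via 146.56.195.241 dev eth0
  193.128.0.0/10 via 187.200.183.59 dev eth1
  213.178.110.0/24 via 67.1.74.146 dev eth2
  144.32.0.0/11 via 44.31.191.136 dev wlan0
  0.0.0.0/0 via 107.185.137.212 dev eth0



Longest prefix match for 126.200.112.50:
  /23 29.254.92.0: no
  /10 193.128.0.0: no
  /24 213.178.110.0: no
  /11 144.32.0.0: no
  /0 0.0.0.0: MATCH
Selected: next-hop 107.185.137.212 via eth0 (matched /0)


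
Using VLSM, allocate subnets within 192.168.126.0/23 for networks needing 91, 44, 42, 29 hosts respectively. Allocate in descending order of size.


91 hosts -> /25 (126 usable): 192.168.126.0/25
44 hosts -> /26 (62 usable): 192.168.126.128/26
42 hosts -> /26 (62 usable): 192.168.126.192/26
29 hosts -> /27 (30 usable): 192.168.127.0/27
Allocation: 192.168.126.0/25 (91 hosts, 126 usable); 192.168.126.128/26 (44 hosts, 62 usable); 192.168.126.192/26 (42 hosts, 62 usable); 192.168.127.0/27 (29 hosts, 30 usable)


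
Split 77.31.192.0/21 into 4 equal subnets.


New prefix = 21 + 2 = 23
Each subnet has 512 addresses
  77.31.192.0/23
  77.31.194.0/23
  77.31.196.0/23
  77.31.198.0/23
Subnets: 77.31.192.0/23, 77.31.194.0/23, 77.31.196.0/23, 77.31.198.0/23


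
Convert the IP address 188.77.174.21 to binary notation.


188 = 10111100
77 = 01001101
174 = 10101110
21 = 00010101
Binary: 10111100.01001101.10101110.00010101


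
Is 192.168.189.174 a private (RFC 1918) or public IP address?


RFC 1918 private ranges:
  10.0.0.0/8 (10.0.0.0 - 10.255.255.255)
  172.16.0.0/12 (172.16.0.0 - 172.31.255.255)
  192.168.0.0/16 (192.168.0.0 - 192.168.255.255)
Private (in 192.168.0.0/16)


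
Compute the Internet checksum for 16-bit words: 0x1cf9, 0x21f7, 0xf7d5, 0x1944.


Sum all words (with carry folding):
+ 0x1cf9 = 0x1cf9
+ 0x21f7 = 0x3ef0
+ 0xf7d5 = 0x36c6
+ 0x1944 = 0x500a
One's complement: ~0x500a
Checksum = 0xaff5


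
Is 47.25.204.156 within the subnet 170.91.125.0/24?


Subnet network: 170.91.125.0
Test IP AND mask: 47.25.204.0
No, 47.25.204.156 is not in 170.91.125.0/24


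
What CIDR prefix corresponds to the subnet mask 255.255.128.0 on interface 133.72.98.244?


Binary: 11111111.11111111.10000000.00000000
Count leading 1s
Prefix: /17


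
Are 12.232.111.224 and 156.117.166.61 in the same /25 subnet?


Mask: 255.255.255.128
12.232.111.224 AND mask = 12.232.111.128
156.117.166.61 AND mask = 156.117.166.0
No, different subnets (12.232.111.128 vs 156.117.166.0)


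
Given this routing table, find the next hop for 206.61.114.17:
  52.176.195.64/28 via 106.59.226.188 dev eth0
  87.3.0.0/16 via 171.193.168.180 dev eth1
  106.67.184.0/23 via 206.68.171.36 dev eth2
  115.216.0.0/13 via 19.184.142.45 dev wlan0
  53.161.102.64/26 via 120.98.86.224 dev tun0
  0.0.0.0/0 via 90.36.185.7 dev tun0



Longest prefix match for 206.61.114.17:
  /28 52.176.195.64: no
  /16 87.3.0.0: no
  /23 106.67.184.0: no
  /13 115.216.0.0: no
  /26 53.161.102.64: no
  /0 0.0.0.0: MATCH
Selected: next-hop 90.36.185.7 via tun0 (matched /0)


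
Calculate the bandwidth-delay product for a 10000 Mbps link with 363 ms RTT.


BDP = bandwidth * RTT
= 10000 Mbps * 363 ms
= 10000 * 1e6 * 363 / 1000 bits
= 3630000000 bits
= 453750000 bytes
= 443115.2344 KB
BDP = 3630000000 bits (453750000 bytes)


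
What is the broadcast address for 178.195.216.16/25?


Network: 178.195.216.0/25
Host bits = 7
Set all host bits to 1:
Broadcast: 178.195.216.127


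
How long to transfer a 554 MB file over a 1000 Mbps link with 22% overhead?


Effective throughput = 1000 * (1 - 22/100) = 780 Mbps
File size in Mb = 554 * 8 = 4432 Mb
Time = 4432 / 780
Time = 5.6821 seconds


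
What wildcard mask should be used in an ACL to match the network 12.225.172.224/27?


Subnet mask: 255.255.255.224
Wildcard = 255.255.255.255 - subnet mask
255 - 255 = 0
255 - 255 = 0
255 - 255 = 0
255 - 224 = 31
Wildcard: 0.0.0.31


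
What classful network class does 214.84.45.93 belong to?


First octet: 214
Binary: 11010110
110xxxxx -> Class C (192-223)
Class C, default mask 255.255.255.0 (/24)


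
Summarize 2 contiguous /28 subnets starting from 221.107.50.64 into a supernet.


Original prefix: /28
Number of subnets: 2 = 2^1
New prefix = 28 - 1 = 27
Supernet: 221.107.50.64/27


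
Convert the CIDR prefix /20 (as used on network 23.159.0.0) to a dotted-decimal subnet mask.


/20 means 20 network bits, 12 host bits
Binary: 11111111111111111111000000000000
Mask: 255.255.240.0


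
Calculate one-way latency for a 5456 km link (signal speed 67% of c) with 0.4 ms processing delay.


Speed = 0.67 * 3e5 km/s = 201000 km/s
Propagation delay = 5456 / 201000 = 0.0271 s = 27.1443 ms
Processing delay = 0.4 ms
Total one-way latency = 27.5443 ms


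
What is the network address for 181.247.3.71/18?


IP:   10110101.11110111.00000011.01000111
Mask: 11111111.11111111.11000000.00000000
AND operation:
Net:  10110101.11110111.00000000.00000000
Network: 181.247.0.0/18


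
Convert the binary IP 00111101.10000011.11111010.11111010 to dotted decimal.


00111101 = 61
10000011 = 131
11111010 = 250
11111010 = 250
IP: 61.131.250.250


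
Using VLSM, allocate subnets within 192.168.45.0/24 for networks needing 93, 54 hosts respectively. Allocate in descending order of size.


93 hosts -> /25 (126 usable): 192.168.45.0/25
54 hosts -> /26 (62 usable): 192.168.45.128/26
Allocation: 192.168.45.0/25 (93 hosts, 126 usable); 192.168.45.128/26 (54 hosts, 62 usable)


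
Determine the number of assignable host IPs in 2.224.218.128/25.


Host bits = 32 - 25 = 7
Total addresses = 2^7 = 128
Usable = total - 2 (network and broadcast)
Usable hosts: 126


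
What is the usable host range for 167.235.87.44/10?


Network: 167.192.0.0
Broadcast: 167.255.255.255
First usable = network + 1
Last usable = broadcast - 1
Range: 167.192.0.1 to 167.255.255.254


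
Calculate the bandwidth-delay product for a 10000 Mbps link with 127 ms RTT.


BDP = bandwidth * RTT
= 10000 Mbps * 127 ms
= 10000 * 1e6 * 127 / 1000 bits
= 1270000000 bits
= 158750000 bytes
= 155029.2969 KB
BDP = 1270000000 bits (158750000 bytes)


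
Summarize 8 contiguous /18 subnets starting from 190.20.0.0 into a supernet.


Original prefix: /18
Number of subnets: 8 = 2^3
New prefix = 18 - 3 = 15
Supernet: 190.20.0.0/15


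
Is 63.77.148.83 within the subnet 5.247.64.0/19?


Subnet network: 5.247.64.0
Test IP AND mask: 63.77.128.0
No, 63.77.148.83 is not in 5.247.64.0/19


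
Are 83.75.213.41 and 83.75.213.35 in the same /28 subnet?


Mask: 255.255.255.240
83.75.213.41 AND mask = 83.75.213.32
83.75.213.35 AND mask = 83.75.213.32
Yes, same subnet (83.75.213.32)


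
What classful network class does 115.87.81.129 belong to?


First octet: 115
Binary: 01110011
0xxxxxxx -> Class A (1-126)
Class A, default mask 255.0.0.0 (/8)


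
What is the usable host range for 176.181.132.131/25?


Network: 176.181.132.128
Broadcast: 176.181.132.255
First usable = network + 1
Last usable = broadcast - 1
Range: 176.181.132.129 to 176.181.132.254


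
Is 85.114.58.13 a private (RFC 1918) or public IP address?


RFC 1918 private ranges:
  10.0.0.0/8 (10.0.0.0 - 10.255.255.255)
  172.16.0.0/12 (172.16.0.0 - 172.31.255.255)
  192.168.0.0/16 (192.168.0.0 - 192.168.255.255)
Public (not in any RFC 1918 range)


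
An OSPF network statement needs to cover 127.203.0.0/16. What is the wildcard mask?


Subnet mask: 255.255.0.0
Wildcard = 255.255.255.255 - subnet mask
255 - 255 = 0
255 - 255 = 0
255 - 0 = 255
255 - 0 = 255
Wildcard: 0.0.255.255


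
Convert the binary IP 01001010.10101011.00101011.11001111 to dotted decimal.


01001010 = 74
10101011 = 171
00101011 = 43
11001111 = 207
IP: 74.171.43.207


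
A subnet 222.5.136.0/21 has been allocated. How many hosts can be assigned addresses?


Host bits = 32 - 21 = 11
Total addresses = 2^11 = 2048
Usable = total - 2 (network and broadcast)
Usable hosts: 2046


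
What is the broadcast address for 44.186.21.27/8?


Network: 44.0.0.0/8
Host bits = 24
Set all host bits to 1:
Broadcast: 44.255.255.255


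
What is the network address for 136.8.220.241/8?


IP:   10001000.00001000.11011100.11110001
Mask: 11111111.00000000.00000000.00000000
AND operation:
Net:  10001000.00000000.00000000.00000000
Network: 136.0.0.0/8


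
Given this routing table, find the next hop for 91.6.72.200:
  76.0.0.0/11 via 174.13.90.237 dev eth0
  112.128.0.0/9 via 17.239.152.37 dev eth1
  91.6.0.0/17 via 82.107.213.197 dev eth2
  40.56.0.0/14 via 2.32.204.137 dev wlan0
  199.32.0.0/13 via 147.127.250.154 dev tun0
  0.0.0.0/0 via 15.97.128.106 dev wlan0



Longest prefix match for 91.6.72.200:
  /11 76.0.0.0: no
  /9 112.128.0.0: no
  /17 91.6.0.0: MATCH
  /14 40.56.0.0: no
  /13 199.32.0.0: no
  /0 0.0.0.0: MATCH
Selected: next-hop 82.107.213.197 via eth2 (matched /17)


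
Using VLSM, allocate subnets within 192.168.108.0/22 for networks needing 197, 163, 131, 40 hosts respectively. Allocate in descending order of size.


197 hosts -> /24 (254 usable): 192.168.108.0/24
163 hosts -> /24 (254 usable): 192.168.109.0/24
131 hosts -> /24 (254 usable): 192.168.110.0/24
40 hosts -> /26 (62 usable): 192.168.111.0/26
Allocation: 192.168.108.0/24 (197 hosts, 254 usable); 192.168.109.0/24 (163 hosts, 254 usable); 192.168.110.0/24 (131 hosts, 254 usable); 192.168.111.0/26 (40 hosts, 62 usable)


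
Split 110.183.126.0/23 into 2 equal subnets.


New prefix = 23 + 1 = 24
Each subnet has 256 addresses
  110.183.126.0/24
  110.183.127.0/24
Subnets: 110.183.126.0/24, 110.183.127.0/24


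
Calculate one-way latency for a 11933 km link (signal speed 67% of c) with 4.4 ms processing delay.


Speed = 0.67 * 3e5 km/s = 201000 km/s
Propagation delay = 11933 / 201000 = 0.0594 s = 59.3682 ms
Processing delay = 4.4 ms
Total one-way latency = 63.7682 ms


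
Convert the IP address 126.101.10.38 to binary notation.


126 = 01111110
101 = 01100101
10 = 00001010
38 = 00100110
Binary: 01111110.01100101.00001010.00100110


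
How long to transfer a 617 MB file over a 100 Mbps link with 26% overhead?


Effective throughput = 100 * (1 - 26/100) = 74 Mbps
File size in Mb = 617 * 8 = 4936 Mb
Time = 4936 / 74
Time = 66.7027 seconds


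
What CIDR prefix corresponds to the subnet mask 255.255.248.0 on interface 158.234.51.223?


Binary: 11111111.11111111.11111000.00000000
Count leading 1s
Prefix: /21


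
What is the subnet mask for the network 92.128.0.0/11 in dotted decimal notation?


/11 means 11 network bits, 21 host bits
Binary: 11111111111000000000000000000000
Mask: 255.224.0.0


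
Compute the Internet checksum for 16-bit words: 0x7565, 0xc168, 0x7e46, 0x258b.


Sum all words (with carry folding):
+ 0x7565 = 0x7565
+ 0xc168 = 0x36ce
+ 0x7e46 = 0xb514
+ 0x258b = 0xda9f
One's complement: ~0xda9f
Checksum = 0x2560


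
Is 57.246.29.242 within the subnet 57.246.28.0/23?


Subnet network: 57.246.28.0
Test IP AND mask: 57.246.28.0
Yes, 57.246.29.242 is in 57.246.28.0/23


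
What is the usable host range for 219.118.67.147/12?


Network: 219.112.0.0
Broadcast: 219.127.255.255
First usable = network + 1
Last usable = broadcast - 1
Range: 219.112.0.1 to 219.127.255.254
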